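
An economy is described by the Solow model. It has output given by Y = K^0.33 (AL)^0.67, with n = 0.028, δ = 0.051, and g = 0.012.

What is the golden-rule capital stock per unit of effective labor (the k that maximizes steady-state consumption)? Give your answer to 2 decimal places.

The golden rule sets f'(k) = n + g + δ, i.e. α·k^(α−1) = n + g + δ.
So k^(1−α) = α / (n + g + δ) = 0.33 / 0.091 = 3.6264.
k_gold = 3.6264^(1/0.67) ≈ 6.8397

k_gold ≈ 6.84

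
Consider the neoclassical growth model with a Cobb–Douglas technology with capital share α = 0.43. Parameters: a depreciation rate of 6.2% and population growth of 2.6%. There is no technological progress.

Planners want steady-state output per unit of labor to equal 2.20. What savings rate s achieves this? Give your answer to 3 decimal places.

s ≈ 0.250

Steady state requires s·f(k) = (n + δ)·k, i.e. s·k^α = (n + δ)·k.
Since y* = [s/(n + δ)]^(α/(1−α)), we have s/(n + δ) = (y*)^((1−α)/α) = 2.20^1.3256 = 2.8439.
Therefore s = 2.8439 × (n + δ) = 2.8439 × 0.088 = 0.2503.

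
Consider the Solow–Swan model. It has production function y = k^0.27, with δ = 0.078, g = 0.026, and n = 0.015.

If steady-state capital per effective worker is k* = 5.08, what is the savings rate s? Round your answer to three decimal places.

In steady state, investment equals break-even investment: s·k^α = (n + g + δ)·k.
So s / (n + g + δ) = (k*)^(1−α) = 5.08^0.73 = 3.2755.
Therefore s = 3.2755 × (n + g + δ) = 3.2755 × 0.119 = 0.3898.

s ≈ 0.390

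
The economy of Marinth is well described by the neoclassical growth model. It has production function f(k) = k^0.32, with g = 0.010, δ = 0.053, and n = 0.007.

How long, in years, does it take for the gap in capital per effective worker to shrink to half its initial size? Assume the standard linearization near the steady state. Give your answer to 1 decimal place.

half-life ≈ 14.6 years

Near the steady state the convergence rate is λ = (1 − α)(n + g + δ).
λ = (1 − 0.32) × 0.070 = 0.68 × 0.070 = 0.0476
Half-life = ln 2 / λ = 0.6931 / 0.0476 ≈ 14.56 years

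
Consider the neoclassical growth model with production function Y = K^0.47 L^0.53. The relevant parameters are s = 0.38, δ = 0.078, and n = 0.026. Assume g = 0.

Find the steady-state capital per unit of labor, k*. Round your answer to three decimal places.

Steady state requires s·f(k) = (n + δ)·k, i.e. s·k^α = (n + δ)·k.
Rearranging, k^(1−α) = s / (n + δ).
k^0.53 = 0.38 / (0.026 + 0.078) = 0.38 / 0.104 = 3.6538
k* = 3.6538^(1/0.53) ≈ 11.5288

k* ≈ 11.529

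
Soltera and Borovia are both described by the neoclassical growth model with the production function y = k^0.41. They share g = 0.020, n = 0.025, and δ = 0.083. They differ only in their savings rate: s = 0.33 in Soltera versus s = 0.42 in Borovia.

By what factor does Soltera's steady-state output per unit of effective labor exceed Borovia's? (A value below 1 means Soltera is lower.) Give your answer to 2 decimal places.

Steady-state y* = [s/(n + g + δ)]^(α/(1−α)), so the ratio is [ (s_S/(n + g + δ)_S) / (s_B/(n + g + δ)_B) ]^0.6949.
s_S/(n + g + δ)_S = 0.33/0.128 = 2.5781; s_B/(n + g + δ)_B = 0.42/0.128 = 3.2813.
Ratio = (2.5781/3.2813)^0.6949 = 0.7857^0.6949 ≈ 0.8457

y*_S / y*_B ≈ 0.85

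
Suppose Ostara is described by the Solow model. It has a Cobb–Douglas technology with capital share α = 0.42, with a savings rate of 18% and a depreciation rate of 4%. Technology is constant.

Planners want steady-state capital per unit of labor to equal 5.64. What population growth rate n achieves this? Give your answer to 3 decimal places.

Steady state requires s·f(k) = (n + δ)·k, i.e. s·k^α = (n + δ)·k.
So s / (n + δ) = (k*)^(1−α) = 5.64^0.58 = 2.7274.
Therefore n + δ = s / 2.7274 = 0.18 / 2.7274 = 0.0660, so n = 0.0660 − 0.040 = 0.0260.

n ≈ 0.026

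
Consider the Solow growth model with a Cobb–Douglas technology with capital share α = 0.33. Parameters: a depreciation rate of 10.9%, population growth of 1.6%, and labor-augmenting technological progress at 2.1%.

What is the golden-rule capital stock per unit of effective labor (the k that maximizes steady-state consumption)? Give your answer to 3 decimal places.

The golden rule sets f'(k) = n + g + δ, i.e. α·k^(α−1) = n + g + δ.
So k^(1−α) = α / (n + g + δ) = 0.33 / 0.146 = 2.2603.
k_gold = 2.2603^(1/0.67) ≈ 3.3776

k_gold ≈ 3.378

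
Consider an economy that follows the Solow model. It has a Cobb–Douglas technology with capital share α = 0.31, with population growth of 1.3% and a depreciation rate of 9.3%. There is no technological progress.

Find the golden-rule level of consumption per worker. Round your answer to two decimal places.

At the golden rule, f'(k) = n + δ, so α·k^(α−1) = n + δ and k_gold = (α/(n + δ))^(1/(1−α)).
k_gold = (0.31/0.106)^(1/0.69) = 2.9245^1.4493 ≈ 4.7364
c_gold = f(k_gold) − (n + δ)·k_gold = 1.6195 − 0.106×4.7364 ≈ 1.1174

c_gold ≈ 1.12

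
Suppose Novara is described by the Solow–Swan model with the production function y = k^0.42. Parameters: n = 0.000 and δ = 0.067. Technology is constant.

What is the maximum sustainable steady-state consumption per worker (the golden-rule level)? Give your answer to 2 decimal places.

c_gold ≈ 2.19

At the golden rule, f'(k) = n + δ, so α·k^(α−1) = n + δ and k_gold = (α/(n + δ))^(1/(1−α)).
k_gold = (0.42/0.067)^(1/0.58) = 6.2687^1.7241 ≈ 23.6817
c_gold = f(k_gold) − (n + δ)·k_gold = 3.7779 − 0.067×23.6817 ≈ 2.1912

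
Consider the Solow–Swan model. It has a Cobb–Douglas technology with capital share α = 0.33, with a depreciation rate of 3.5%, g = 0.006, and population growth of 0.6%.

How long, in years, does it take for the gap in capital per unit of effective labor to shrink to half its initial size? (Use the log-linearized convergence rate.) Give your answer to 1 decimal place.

t_½ ≈ 22.0 years

Near the steady state the convergence rate is λ = (1 − α)(n + g + δ).
λ = (1 − 0.33) × 0.047 = 0.67 × 0.047 = 0.03149
Half-life = ln 2 / λ = 0.6931 / 0.03149 ≈ 22.01 years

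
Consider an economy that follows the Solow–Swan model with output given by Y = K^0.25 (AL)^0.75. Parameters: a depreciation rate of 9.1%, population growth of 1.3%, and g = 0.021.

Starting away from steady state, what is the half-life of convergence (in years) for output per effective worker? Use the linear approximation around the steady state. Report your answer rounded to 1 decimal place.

Near the steady state the convergence rate is λ = (1 − α)(n + g + δ).
λ = (1 − 0.25) × 0.125 = 0.75 × 0.125 = 0.09375
Half-life = ln 2 / λ = 0.6931 / 0.09375 ≈ 7.39 years

t_½ ≈ 7.4 years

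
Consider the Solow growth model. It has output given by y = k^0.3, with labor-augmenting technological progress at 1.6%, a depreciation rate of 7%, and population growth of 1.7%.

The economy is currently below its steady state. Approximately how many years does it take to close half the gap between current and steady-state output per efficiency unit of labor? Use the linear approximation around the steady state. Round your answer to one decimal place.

half-life ≈ 9.6 years

Near the steady state the convergence rate is λ = (1 − α)(n + g + δ).
λ = (1 − 0.3) × 0.103 = 0.7 × 0.103 = 0.0721
Half-life = ln 2 / λ = 0.6931 / 0.0721 ≈ 9.61 years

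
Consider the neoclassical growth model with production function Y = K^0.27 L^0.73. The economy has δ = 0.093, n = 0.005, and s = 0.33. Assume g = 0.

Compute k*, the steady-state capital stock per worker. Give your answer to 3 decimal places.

In steady state, investment equals break-even investment: s·k^α = (n + δ)·k.
Dividing both sides by k: k^(1−α) = s / (n + δ).
k^0.73 = 0.33 / (0.005 + 0.093) = 0.33 / 0.098 = 3.3673
k* = 3.3673^(1/0.73) ≈ 5.2760

k* ≈ 5.276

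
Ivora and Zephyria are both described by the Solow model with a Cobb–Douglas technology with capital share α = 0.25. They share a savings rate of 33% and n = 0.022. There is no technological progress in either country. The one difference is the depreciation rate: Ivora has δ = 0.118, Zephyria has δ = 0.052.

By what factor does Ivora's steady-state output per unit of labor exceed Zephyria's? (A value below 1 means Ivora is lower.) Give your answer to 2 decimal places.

Steady-state y* = [s/(n + δ)]^(α/(1−α)), so the ratio is [ (s_I/(n + δ)_I) / (s_Z/(n + δ)_Z) ]^0.3333.
s_I/(n + δ)_I = 0.33/0.140 = 2.3571; s_Z/(n + δ)_Z = 0.33/0.074 = 4.4595.
Ratio = (2.3571/4.4595)^0.3333 = 0.5286^0.3333 ≈ 0.8086

ratio ≈ 0.81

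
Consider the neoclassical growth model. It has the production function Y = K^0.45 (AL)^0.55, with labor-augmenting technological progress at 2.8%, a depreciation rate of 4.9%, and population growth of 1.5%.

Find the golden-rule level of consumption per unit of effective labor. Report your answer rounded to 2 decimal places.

c_gold ≈ 2.02

At the golden rule, f'(k) = n + g + δ, so α·k^(α−1) = n + g + δ and k_gold = (α/(n + g + δ))^(1/(1−α)).
k_gold = (0.45/0.092)^(1/0.55) = 4.8913^1.8182 ≈ 17.9272
c_gold = f(k_gold) − (n + g + δ)·k_gold = 3.6651 − 0.092×17.9272 ≈ 2.0158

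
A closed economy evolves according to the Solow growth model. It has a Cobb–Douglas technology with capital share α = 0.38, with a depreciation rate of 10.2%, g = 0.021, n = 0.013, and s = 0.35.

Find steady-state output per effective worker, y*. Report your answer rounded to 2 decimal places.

y* = 1.78

At the steady state, Δk = 0, so s·k^α = (n + g + δ)·k.
Rearranging, k^(1−α) = s / (n + g + δ).
k^0.62 = 0.35 / (0.013 + 0.021 + 0.102) = 0.35 / 0.136 = 2.5735
k* = 2.5735^(1/0.62) ≈ 4.5934
y* = (k*)^α = 4.5934^0.38 ≈ 1.7849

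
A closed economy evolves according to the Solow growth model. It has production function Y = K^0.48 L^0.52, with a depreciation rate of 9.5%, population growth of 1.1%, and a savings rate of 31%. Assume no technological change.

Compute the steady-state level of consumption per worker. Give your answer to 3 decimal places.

c* ≈ 1.858

Steady state requires s·f(k) = (n + δ)·k, i.e. s·k^α = (n + δ)·k.
Dividing both sides by k: k^(1−α) = s / (n + δ).
k^0.52 = 0.31 / (0.011 + 0.095) = 0.31 / 0.106 = 2.9245
k* = 2.9245^(1/0.52) ≈ 7.8750
y* = (k*)^α = 7.8750^0.48 ≈ 2.6928
c* = (1 − s)·y* = (1 − 0.31) × 2.6928 ≈ 1.8580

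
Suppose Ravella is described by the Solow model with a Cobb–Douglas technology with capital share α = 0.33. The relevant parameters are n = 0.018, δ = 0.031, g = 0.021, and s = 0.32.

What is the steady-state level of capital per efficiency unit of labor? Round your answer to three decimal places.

Steady state requires s·f(k) = (n + g + δ)·k, i.e. s·k^α = (n + g + δ)·k.
Dividing both sides by k: k^(1−α) = s / (n + g + δ).
k^0.67 = 0.32 / (0.018 + 0.021 + 0.031) = 0.32 / 0.070 = 4.5714
k* = 4.5714^(1/0.67) ≈ 9.6638

k* ≈ 9.664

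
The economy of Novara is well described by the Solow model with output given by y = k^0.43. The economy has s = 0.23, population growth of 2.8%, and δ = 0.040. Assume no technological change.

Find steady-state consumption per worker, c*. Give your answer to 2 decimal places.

c* = 1.93

In steady state, investment equals break-even investment: s·k^α = (n + δ)·k.
Dividing both sides by k: k^(1−α) = s / (n + δ).
k^0.57 = 0.23 / (0.028 + 0.040) = 0.23 / 0.068 = 3.3824
k* = 3.3824^(1/0.57) ≈ 8.4813
y* = (k*)^α = 8.4813^0.43 ≈ 2.5075
c* = (1 − s)·y* = (1 − 0.23) × 2.5075 ≈ 1.9308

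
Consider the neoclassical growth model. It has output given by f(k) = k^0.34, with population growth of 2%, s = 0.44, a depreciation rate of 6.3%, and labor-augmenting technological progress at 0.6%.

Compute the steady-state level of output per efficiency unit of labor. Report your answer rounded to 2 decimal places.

y* = 2.28

In steady state, investment equals break-even investment: s·k^α = (n + g + δ)·k.
Rearranging, k^(1−α) = s / (n + g + δ).
k^0.66 = 0.44 / (0.020 + 0.006 + 0.063) = 0.44 / 0.089 = 4.9438
k* = 4.9438^(1/0.66) ≈ 11.2618
y* = (k*)^α = 11.2618^0.34 ≈ 2.2780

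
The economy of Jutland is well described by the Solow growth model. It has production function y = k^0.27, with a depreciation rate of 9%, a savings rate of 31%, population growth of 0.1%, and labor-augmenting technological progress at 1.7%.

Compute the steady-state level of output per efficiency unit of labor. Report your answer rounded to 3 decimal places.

Steady state requires s·f(k) = (n + g + δ)·k, i.e. s·k^α = (n + g + δ)·k.
Dividing both sides by k: k^(1−α) = s / (n + g + δ).
k^0.73 = 0.31 / (0.001 + 0.017 + 0.090) = 0.31 / 0.108 = 2.8704
k* = 2.8704^(1/0.73) ≈ 4.2395
y* = (k*)^α = 4.2395^0.27 ≈ 1.4770

y* ≈ 1.477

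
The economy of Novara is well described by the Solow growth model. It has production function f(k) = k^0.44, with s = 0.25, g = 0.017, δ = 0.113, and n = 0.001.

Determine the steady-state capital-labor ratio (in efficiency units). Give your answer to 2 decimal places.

k* = 3.17

Steady state requires s·f(k) = (n + g + δ)·k, i.e. s·k^α = (n + g + δ)·k.
Rearranging, k^(1−α) = s / (n + g + δ).
k^0.56 = 0.25 / (0.001 + 0.017 + 0.113) = 0.25 / 0.131 = 1.9084
k* = 1.9084^(1/0.56) ≈ 3.1710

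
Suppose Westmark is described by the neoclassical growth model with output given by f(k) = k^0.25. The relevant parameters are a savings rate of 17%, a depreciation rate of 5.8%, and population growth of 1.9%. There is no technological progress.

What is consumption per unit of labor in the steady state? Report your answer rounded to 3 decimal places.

c* ≈ 1.081

Steady state requires s·f(k) = (n + δ)·k, i.e. s·k^α = (n + δ)·k.
Rearranging, k^(1−α) = s / (n + δ).
k^0.75 = 0.17 / (0.019 + 0.058) = 0.17 / 0.077 = 2.2078
k* = 2.2078^(1/0.75) ≈ 2.8748
y* = (k*)^α = 2.8748^0.25 ≈ 1.3021
c* = (1 − s)·y* = (1 − 0.17) × 1.3021 ≈ 1.0807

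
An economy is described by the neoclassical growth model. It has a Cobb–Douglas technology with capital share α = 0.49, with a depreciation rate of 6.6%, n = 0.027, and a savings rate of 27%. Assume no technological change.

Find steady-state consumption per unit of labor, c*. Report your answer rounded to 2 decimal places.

Steady state requires s·f(k) = (n + δ)·k, i.e. s·k^α = (n + δ)·k.
Rearranging, k^(1−α) = s / (n + δ).
k^0.51 = 0.27 / (0.027 + 0.066) = 0.27 / 0.093 = 2.9032
k* = 2.9032^(1/0.51) ≈ 8.0835
y* = (k*)^α = 8.0835^0.49 ≈ 2.7843
c* = (1 − s)·y* = (1 − 0.27) × 2.7843 ≈ 2.0325

c* ≈ 2.03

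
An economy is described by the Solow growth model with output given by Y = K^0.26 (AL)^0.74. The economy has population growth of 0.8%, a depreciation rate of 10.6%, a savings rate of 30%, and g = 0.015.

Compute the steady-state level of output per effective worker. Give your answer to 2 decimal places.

y* ≈ 1.35

Steady state requires s·f(k) = (n + g + δ)·k, i.e. s·k^α = (n + g + δ)·k.
Dividing both sides by k: k^(1−α) = s / (n + g + δ).
k^0.74 = 0.30 / (0.008 + 0.015 + 0.106) = 0.30 / 0.129 = 2.3256
k* = 2.3256^(1/0.74) ≈ 3.1284
y* = (k*)^α = 3.1284^0.26 ≈ 1.3452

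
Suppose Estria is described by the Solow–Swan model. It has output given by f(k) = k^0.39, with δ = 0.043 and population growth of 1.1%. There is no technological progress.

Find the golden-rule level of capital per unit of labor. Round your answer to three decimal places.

k_gold ≈ 25.566

The golden rule sets f'(k) = n + δ, i.e. α·k^(α−1) = n + δ.
So k^(1−α) = α / (n + δ) = 0.39 / 0.054 = 7.2222.
k_gold = 7.2222^(1/0.61) ≈ 25.5655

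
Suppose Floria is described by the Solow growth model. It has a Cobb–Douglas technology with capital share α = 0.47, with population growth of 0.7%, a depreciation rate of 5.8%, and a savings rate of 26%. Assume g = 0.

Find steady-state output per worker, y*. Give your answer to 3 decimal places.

At the steady state, Δk = 0, so s·k^α = (n + δ)·k.
Rearranging, k^(1−α) = s / (n + δ).
k^0.53 = 0.26 / (0.007 + 0.058) = 0.26 / 0.065 = 4.0000
k* = 4.0000^(1/0.53) ≈ 13.6761
y* = (k*)^α = 13.6761^0.47 ≈ 3.4190

y* ≈ 3.419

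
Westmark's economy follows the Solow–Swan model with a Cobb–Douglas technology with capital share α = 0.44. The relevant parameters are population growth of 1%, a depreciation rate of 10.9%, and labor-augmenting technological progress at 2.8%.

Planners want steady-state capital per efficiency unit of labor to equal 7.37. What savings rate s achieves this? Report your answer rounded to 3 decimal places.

s ≈ 0.450

In steady state, investment equals break-even investment: s·k^α = (n + g + δ)·k.
So s / (n + g + δ) = (k*)^(1−α) = 7.37^0.56 = 3.0604.
Therefore s = 3.0604 × (n + g + δ) = 3.0604 × 0.147 = 0.4499.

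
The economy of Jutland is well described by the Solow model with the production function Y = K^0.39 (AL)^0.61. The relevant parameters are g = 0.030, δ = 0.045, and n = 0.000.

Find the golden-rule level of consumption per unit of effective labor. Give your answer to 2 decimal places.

c_gold ≈ 1.75

At the golden rule, f'(k) = n + g + δ, so α·k^(α−1) = n + g + δ and k_gold = (α/(n + g + δ))^(1/(1−α)).
k_gold = (0.39/0.075)^(1/0.61) = 5.2000^1.6393 ≈ 14.9192
c_gold = f(k_gold) − (n + g + δ)·k_gold = 2.8692 − 0.075×14.9192 ≈ 1.7503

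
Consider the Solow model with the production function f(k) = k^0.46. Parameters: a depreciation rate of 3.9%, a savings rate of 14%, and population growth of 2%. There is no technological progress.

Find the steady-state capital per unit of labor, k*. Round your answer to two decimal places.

In steady state, investment equals break-even investment: s·k^α = (n + δ)·k.
Rearranging, k^(1−α) = s / (n + δ).
k^0.54 = 0.14 / (0.020 + 0.039) = 0.14 / 0.059 = 2.3729
k* = 2.3729^(1/0.54) ≈ 4.9541

k* = 4.95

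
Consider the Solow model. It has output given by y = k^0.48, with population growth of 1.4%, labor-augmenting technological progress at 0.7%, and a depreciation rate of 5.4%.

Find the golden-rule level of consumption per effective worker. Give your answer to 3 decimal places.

At the golden rule, f'(k) = n + g + δ, so α·k^(α−1) = n + g + δ and k_gold = (α/(n + g + δ))^(1/(1−α)).
k_gold = (0.48/0.075)^(1/0.52) = 6.4000^1.9231 ≈ 35.5111
c_gold = f(k_gold) − (n + g + δ)·k_gold = 5.5485 − 0.075×35.5111 ≈ 2.8852

c_gold ≈ 2.885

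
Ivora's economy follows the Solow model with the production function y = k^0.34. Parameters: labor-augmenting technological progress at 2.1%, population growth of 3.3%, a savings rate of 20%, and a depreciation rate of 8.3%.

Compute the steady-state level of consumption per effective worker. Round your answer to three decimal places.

In steady state, investment equals break-even investment: s·k^α = (n + g + δ)·k.
Rearranging, k^(1−α) = s / (n + g + δ).
k^0.66 = 0.20 / (0.033 + 0.021 + 0.083) = 0.20 / 0.137 = 1.4599
k* = 1.4599^(1/0.66) ≈ 1.7741
y* = (k*)^α = 1.7741^0.34 ≈ 1.2152
c* = (1 − s)·y* = (1 − 0.20) × 1.2152 ≈ 0.9722

c* ≈ 0.972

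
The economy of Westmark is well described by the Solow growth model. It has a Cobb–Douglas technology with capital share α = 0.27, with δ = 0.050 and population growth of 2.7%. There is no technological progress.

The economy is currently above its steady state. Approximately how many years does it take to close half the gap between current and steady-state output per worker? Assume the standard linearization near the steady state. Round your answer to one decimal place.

Near the steady state the convergence rate is λ = (1 − α)(n + δ).
λ = (1 − 0.27) × 0.077 = 0.73 × 0.077 = 0.05621
Half-life = ln 2 / λ = 0.6931 / 0.05621 ≈ 12.33 years

about 12.3 years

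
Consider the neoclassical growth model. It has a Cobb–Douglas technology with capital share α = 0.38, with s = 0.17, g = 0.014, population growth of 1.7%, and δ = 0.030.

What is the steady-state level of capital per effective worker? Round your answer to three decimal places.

k* = 5.223

Steady state requires s·f(k) = (n + g + δ)·k, i.e. s·k^α = (n + g + δ)·k.
Rearranging, k^(1−α) = s / (n + g + δ).
k^0.62 = 0.17 / (0.017 + 0.014 + 0.030) = 0.17 / 0.061 = 2.7869
k* = 2.7869^(1/0.62) ≈ 5.2232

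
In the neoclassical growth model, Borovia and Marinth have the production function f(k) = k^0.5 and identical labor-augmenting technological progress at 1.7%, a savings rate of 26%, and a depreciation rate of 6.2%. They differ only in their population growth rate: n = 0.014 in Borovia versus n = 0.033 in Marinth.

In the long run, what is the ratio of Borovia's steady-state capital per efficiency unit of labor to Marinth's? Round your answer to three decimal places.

Steady-state k* = [s/(n + g + δ)]^(1/(1−α)), so the ratio is [ (s_B/(n + g + δ)_B) / (s_M/(n + g + δ)_M) ]^2.
s_B/(n + g + δ)_B = 0.26/0.093 = 2.7957; s_M/(n + g + δ)_M = 0.26/0.112 = 2.3214.
Ratio = (2.7957/2.3214)^2 = 1.2043^2 ≈ 1.4503

k*_B / k*_M ≈ 1.450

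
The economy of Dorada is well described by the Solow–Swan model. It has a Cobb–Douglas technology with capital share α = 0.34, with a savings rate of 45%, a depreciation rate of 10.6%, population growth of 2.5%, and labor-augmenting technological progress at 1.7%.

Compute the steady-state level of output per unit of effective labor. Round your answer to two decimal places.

In steady state, investment equals break-even investment: s·k^α = (n + g + δ)·k.
Rearranging, k^(1−α) = s / (n + g + δ).
k^0.66 = 0.45 / (0.025 + 0.017 + 0.106) = 0.45 / 0.148 = 3.0405
k* = 3.0405^(1/0.66) ≈ 5.3918
y* = (k*)^α = 5.3918^0.34 ≈ 1.7733

y* = 1.77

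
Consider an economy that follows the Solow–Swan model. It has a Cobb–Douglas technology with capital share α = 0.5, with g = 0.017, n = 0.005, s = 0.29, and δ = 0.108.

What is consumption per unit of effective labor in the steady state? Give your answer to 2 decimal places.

In steady state, investment equals break-even investment: s·k^α = (n + g + δ)·k.
Dividing both sides by k: k^(1−α) = s / (n + g + δ).
k^0.5 = 0.29 / (0.005 + 0.017 + 0.108) = 0.29 / 0.130 = 2.2308
k* = 2.2308^(1/0.5) ≈ 4.9765
y* = (k*)^α = 4.9765^0.5 ≈ 2.2308
c* = (1 − s)·y* = (1 − 0.29) × 2.2308 ≈ 1.5839

c* = 1.58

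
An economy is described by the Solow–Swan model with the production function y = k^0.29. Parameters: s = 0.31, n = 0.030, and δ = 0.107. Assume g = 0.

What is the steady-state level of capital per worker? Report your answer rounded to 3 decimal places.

Steady state requires s·f(k) = (n + δ)·k, i.e. s·k^α = (n + δ)·k.
Rearranging, k^(1−α) = s / (n + δ).
k^0.71 = 0.31 / (0.030 + 0.107) = 0.31 / 0.137 = 2.2628
k* = 2.2628^(1/0.71) ≈ 3.1587

k* = 3.159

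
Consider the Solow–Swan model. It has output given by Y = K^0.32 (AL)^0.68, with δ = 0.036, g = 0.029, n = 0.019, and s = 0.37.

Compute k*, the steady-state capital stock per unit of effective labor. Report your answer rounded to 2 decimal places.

k* ≈ 8.85

Steady state requires s·f(k) = (n + g + δ)·k, i.e. s·k^α = (n + g + δ)·k.
Dividing both sides by k: k^(1−α) = s / (n + g + δ).
k^0.68 = 0.37 / (0.019 + 0.029 + 0.036) = 0.37 / 0.084 = 4.4048
k* = 4.4048^(1/0.68) ≈ 8.8501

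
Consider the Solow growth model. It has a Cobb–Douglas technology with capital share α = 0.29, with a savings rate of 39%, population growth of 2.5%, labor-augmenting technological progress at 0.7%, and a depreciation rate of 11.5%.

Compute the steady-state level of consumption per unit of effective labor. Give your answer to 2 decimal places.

c* = 0.91

In steady state, investment equals break-even investment: s·k^α = (n + g + δ)·k.
Dividing both sides by k: k^(1−α) = s / (n + g + δ).
k^0.71 = 0.39 / (0.025 + 0.007 + 0.115) = 0.39 / 0.147 = 2.6531
k* = 2.6531^(1/0.71) ≈ 3.9522
y* = (k*)^α = 3.9522^0.29 ≈ 1.4896
c* = (1 − s)·y* = (1 − 0.39) × 1.4896 ≈ 0.9087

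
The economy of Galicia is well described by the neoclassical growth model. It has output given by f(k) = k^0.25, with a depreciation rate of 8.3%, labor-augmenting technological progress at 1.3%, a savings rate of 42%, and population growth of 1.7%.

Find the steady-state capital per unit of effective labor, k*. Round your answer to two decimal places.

Steady state requires s·f(k) = (n + g + δ)·k, i.e. s·k^α = (n + g + δ)·k.
Dividing both sides by k: k^(1−α) = s / (n + g + δ).
k^0.75 = 0.42 / (0.017 + 0.013 + 0.083) = 0.42 / 0.113 = 3.7168
k* = 3.7168^(1/0.75) ≈ 5.7574

k* ≈ 5.76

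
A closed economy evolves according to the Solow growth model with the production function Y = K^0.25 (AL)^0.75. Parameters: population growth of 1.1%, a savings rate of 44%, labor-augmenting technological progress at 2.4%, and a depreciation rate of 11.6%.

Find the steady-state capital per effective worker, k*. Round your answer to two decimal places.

Steady state requires s·f(k) = (n + g + δ)·k, i.e. s·k^α = (n + g + δ)·k.
Dividing both sides by k: k^(1−α) = s / (n + g + δ).
k^0.75 = 0.44 / (0.011 + 0.024 + 0.116) = 0.44 / 0.151 = 2.9139
k* = 2.9139^(1/0.75) ≈ 4.1620

k* ≈ 4.16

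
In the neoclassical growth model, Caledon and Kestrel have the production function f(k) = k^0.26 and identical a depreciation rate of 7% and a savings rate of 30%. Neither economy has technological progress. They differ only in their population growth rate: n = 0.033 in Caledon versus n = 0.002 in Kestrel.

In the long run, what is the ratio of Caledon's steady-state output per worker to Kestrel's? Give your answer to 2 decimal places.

Steady-state y* = [s/(n + δ)]^(α/(1−α)), so the ratio is [ (s_C/(n + δ)_C) / (s_K/(n + δ)_K) ]^0.3514.
s_C/(n + δ)_C = 0.30/0.103 = 2.9126; s_K/(n + δ)_K = 0.30/0.072 = 4.1667.
Ratio = (2.9126/4.1667)^0.3514 = 0.6990^0.3514 ≈ 0.8818

ratio ≈ 0.88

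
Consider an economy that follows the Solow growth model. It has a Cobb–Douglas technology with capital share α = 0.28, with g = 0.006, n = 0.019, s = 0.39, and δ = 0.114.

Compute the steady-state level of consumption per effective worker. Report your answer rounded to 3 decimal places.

At the steady state, Δk = 0, so s·k^α = (n + g + δ)·k.
Rearranging, k^(1−α) = s / (n + g + δ).
k^0.72 = 0.39 / (0.019 + 0.006 + 0.114) = 0.39 / 0.139 = 2.8058
k* = 2.8058^(1/0.72) ≈ 4.1908
y* = (k*)^α = 4.1908^0.28 ≈ 1.4936
c* = (1 − s)·y* = (1 − 0.39) × 1.4936 ≈ 0.9111

c* ≈ 0.911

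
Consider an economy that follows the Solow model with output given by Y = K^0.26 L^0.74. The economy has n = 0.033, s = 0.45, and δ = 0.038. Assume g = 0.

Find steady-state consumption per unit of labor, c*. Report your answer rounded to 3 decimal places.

c* = 1.052

Steady state requires s·f(k) = (n + δ)·k, i.e. s·k^α = (n + δ)·k.
Dividing both sides by k: k^(1−α) = s / (n + δ).
k^0.74 = 0.45 / (0.033 + 0.038) = 0.45 / 0.071 = 6.3380
k* = 6.3380^(1/0.74) ≈ 12.1260
y* = (k*)^α = 12.1260^0.26 ≈ 1.9132
c* = (1 − s)·y* = (1 − 0.45) × 1.9132 ≈ 1.0523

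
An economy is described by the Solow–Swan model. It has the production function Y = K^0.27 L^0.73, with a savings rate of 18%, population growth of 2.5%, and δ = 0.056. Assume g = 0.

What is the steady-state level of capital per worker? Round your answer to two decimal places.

Steady state requires s·f(k) = (n + δ)·k, i.e. s·k^α = (n + δ)·k.
Rearranging, k^(1−α) = s / (n + δ).
k^0.73 = 0.18 / (0.025 + 0.056) = 0.18 / 0.081 = 2.2222
k* = 2.2222^(1/0.73) ≈ 2.9857

k* = 2.99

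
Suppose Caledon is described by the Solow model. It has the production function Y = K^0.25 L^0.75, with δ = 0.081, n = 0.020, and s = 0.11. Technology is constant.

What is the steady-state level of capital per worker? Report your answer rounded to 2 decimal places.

k* ≈ 1.12

At the steady state, Δk = 0, so s·k^α = (n + δ)·k.
Rearranging, k^(1−α) = s / (n + δ).
k^0.75 = 0.11 / (0.020 + 0.081) = 0.11 / 0.101 = 1.0891
k* = 1.0891^(1/0.75) ≈ 1.1205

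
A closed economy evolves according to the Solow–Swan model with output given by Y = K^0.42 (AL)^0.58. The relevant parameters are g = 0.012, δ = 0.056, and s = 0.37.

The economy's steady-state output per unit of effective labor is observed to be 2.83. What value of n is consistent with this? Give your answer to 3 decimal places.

n ≈ 0.020

At the steady state, Δk = 0, so s·k^α = (n + g + δ)·k.
Since y* = [s/(n + g + δ)]^(α/(1−α)), we have s/(n + g + δ) = (y*)^((1−α)/α) = 2.83^1.381 = 4.2065.
Therefore n + g + δ = s / 4.2065 = 0.37 / 4.2065 = 0.0880, so n = 0.0880 − 0.068 = 0.0200.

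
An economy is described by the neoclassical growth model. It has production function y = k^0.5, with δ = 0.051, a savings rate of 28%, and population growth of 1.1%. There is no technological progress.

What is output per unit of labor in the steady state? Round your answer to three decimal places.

y* = 4.516

At the steady state, Δk = 0, so s·k^α = (n + δ)·k.
Dividing both sides by k: k^(1−α) = s / (n + δ).
k^0.5 = 0.28 / (0.011 + 0.051) = 0.28 / 0.062 = 4.5161
k* = 4.5161^(1/0.5) ≈ 20.3952
y* = (k*)^α = 20.3952^0.5 ≈ 4.5161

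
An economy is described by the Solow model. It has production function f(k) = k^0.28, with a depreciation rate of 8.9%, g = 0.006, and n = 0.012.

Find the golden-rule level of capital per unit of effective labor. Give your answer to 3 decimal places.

The golden rule sets f'(k) = n + g + δ, i.e. α·k^(α−1) = n + g + δ.
So k^(1−α) = α / (n + g + δ) = 0.28 / 0.107 = 2.6168.
k_gold = 2.6168^(1/0.72) ≈ 3.8040

k_gold ≈ 3.804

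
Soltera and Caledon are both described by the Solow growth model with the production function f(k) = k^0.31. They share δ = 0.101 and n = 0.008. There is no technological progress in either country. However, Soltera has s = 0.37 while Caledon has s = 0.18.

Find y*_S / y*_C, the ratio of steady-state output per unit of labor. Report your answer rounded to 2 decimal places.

y*_S / y*_C ≈ 1.38

Steady-state y* = [s/(n + δ)]^(α/(1−α)), so the ratio is [ (s_S/(n + δ)_S) / (s_C/(n + δ)_C) ]^0.4493.
s_S/(n + δ)_S = 0.37/0.109 = 3.3945; s_C/(n + δ)_C = 0.18/0.109 = 1.6514.
Ratio = (3.3945/1.6514)^0.4493 = 2.0555^0.4493 ≈ 1.3823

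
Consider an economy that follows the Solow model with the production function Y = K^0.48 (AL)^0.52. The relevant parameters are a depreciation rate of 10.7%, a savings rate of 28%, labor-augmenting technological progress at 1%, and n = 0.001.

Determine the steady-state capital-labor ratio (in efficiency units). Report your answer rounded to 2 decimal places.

In steady state, investment equals break-even investment: s·k^α = (n + g + δ)·k.
Dividing both sides by k: k^(1−α) = s / (n + g + δ).
k^0.52 = 0.28 / (0.001 + 0.010 + 0.107) = 0.28 / 0.118 = 2.3729
k* = 2.3729^(1/0.52) ≈ 5.2686

k* ≈ 5.27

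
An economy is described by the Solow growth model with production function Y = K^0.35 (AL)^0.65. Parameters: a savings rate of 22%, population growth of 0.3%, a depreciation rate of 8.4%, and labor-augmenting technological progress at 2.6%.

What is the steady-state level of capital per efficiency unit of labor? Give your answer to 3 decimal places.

k* ≈ 2.787

At the steady state, Δk = 0, so s·k^α = (n + g + δ)·k.
Dividing both sides by k: k^(1−α) = s / (n + g + δ).
k^0.65 = 0.22 / (0.003 + 0.026 + 0.084) = 0.22 / 0.113 = 1.9469
k* = 1.9469^(1/0.65) ≈ 2.7870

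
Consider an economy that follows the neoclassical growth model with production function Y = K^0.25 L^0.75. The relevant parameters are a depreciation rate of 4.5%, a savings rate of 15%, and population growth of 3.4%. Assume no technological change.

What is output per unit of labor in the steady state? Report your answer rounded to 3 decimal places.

At the steady state, Δk = 0, so s·k^α = (n + δ)·k.
Rearranging, k^(1−α) = s / (n + δ).
k^0.75 = 0.15 / (0.034 + 0.045) = 0.15 / 0.079 = 1.8987
k* = 1.8987^(1/0.75) ≈ 2.3511
y* = (k*)^α = 2.3511^0.25 ≈ 1.2383

y* ≈ 1.238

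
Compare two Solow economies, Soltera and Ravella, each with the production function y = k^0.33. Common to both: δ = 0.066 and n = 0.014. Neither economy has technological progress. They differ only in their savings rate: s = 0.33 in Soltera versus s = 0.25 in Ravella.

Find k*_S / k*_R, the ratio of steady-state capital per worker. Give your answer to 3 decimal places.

k*_S / k*_R ≈ 1.513

Steady-state k* = [s/(n + δ)]^(1/(1−α)), so the ratio is [ (s_S/(n + δ)_S) / (s_R/(n + δ)_R) ]^1.4925.
s_S/(n + δ)_S = 0.33/0.080 = 4.1250; s_R/(n + δ)_R = 0.25/0.080 = 3.1250.
Ratio = (4.1250/3.1250)^1.4925 = 1.3200^1.4925 ≈ 1.5134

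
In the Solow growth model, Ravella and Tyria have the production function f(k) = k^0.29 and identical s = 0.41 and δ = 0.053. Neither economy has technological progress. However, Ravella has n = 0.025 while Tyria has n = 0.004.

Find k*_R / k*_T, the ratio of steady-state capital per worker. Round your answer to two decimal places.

Steady-state k* = [s/(n + δ)]^(1/(1−α)), so the ratio is [ (s_R/(n + δ)_R) / (s_T/(n + δ)_T) ]^1.4085.
s_R/(n + δ)_R = 0.41/0.078 = 5.2564; s_T/(n + δ)_T = 0.41/0.057 = 7.1930.
Ratio = (5.2564/7.1930)^1.4085 = 0.7308^1.4085 ≈ 0.6429

k*_R / k*_T ≈ 0.64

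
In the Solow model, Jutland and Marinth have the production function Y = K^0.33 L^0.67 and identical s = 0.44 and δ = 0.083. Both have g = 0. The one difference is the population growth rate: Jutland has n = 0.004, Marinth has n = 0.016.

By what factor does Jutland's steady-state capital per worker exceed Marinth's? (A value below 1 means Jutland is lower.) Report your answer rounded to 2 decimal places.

ratio ≈ 1.21

Steady-state k* = [s/(n + δ)]^(1/(1−α)), so the ratio is [ (s_J/(n + δ)_J) / (s_M/(n + δ)_M) ]^1.4925.
s_J/(n + δ)_J = 0.44/0.087 = 5.0575; s_M/(n + δ)_M = 0.44/0.099 = 4.4444.
Ratio = (5.0575/4.4444)^1.4925 = 1.1379^1.4925 ≈ 1.2126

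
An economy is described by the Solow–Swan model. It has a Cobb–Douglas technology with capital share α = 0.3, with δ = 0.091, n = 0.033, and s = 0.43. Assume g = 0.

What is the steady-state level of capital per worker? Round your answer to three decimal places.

k* = 5.909

Steady state requires s·f(k) = (n + δ)·k, i.e. s·k^α = (n + δ)·k.
Rearranging, k^(1−α) = s / (n + δ).
k^0.7 = 0.43 / (0.033 + 0.091) = 0.43 / 0.124 = 3.4677
k* = 3.4677^(1/0.7) ≈ 5.9086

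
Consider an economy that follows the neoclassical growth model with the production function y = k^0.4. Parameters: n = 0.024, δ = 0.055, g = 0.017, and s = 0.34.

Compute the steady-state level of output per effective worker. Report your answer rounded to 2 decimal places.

In steady state, investment equals break-even investment: s·k^α = (n + g + δ)·k.
Dividing both sides by k: k^(1−α) = s / (n + g + δ).
k^0.6 = 0.34 / (0.024 + 0.017 + 0.055) = 0.34 / 0.096 = 3.5417
k* = 3.5417^(1/0.6) ≈ 8.2291
y* = (k*)^α = 8.2291^0.4 ≈ 2.3235

y* = 2.32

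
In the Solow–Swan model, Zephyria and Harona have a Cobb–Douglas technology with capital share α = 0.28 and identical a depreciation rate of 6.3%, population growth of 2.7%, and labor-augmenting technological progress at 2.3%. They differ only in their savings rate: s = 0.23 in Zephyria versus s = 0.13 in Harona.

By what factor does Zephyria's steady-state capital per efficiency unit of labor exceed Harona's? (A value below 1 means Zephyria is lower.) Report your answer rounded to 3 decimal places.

ratio ≈ 2.209

Steady-state k* = [s/(n + g + δ)]^(1/(1−α)), so the ratio is [ (s_Z/(n + g + δ)_Z) / (s_H/(n + g + δ)_H) ]^1.3889.
s_Z/(n + g + δ)_Z = 0.23/0.113 = 2.0354; s_H/(n + g + δ)_H = 0.13/0.113 = 1.1504.
Ratio = (2.0354/1.1504)^1.3889 = 1.7693^1.3889 ≈ 2.2089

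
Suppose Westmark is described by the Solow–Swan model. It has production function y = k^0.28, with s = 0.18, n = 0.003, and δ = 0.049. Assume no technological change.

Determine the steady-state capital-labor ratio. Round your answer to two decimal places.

k* = 5.61

Steady state requires s·f(k) = (n + δ)·k, i.e. s·k^α = (n + δ)·k.
Dividing both sides by k: k^(1−α) = s / (n + δ).
k^0.72 = 0.18 / (0.003 + 0.049) = 0.18 / 0.052 = 3.4615
k* = 3.4615^(1/0.72) ≈ 5.6102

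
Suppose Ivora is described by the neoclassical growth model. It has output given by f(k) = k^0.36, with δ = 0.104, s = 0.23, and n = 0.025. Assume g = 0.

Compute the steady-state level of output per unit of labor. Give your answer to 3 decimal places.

In steady state, investment equals break-even investment: s·k^α = (n + δ)·k.
Rearranging, k^(1−α) = s / (n + δ).
k^0.64 = 0.23 / (0.025 + 0.104) = 0.23 / 0.129 = 1.7829
k* = 1.7829^(1/0.64) ≈ 2.4682
y* = (k*)^α = 2.4682^0.36 ≈ 1.3844

y* ≈ 1.384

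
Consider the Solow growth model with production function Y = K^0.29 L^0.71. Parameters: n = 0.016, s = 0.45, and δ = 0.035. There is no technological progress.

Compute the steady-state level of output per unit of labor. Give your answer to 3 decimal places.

y* = 2.434

Steady state requires s·f(k) = (n + δ)·k, i.e. s·k^α = (n + δ)·k.
Rearranging, k^(1−α) = s / (n + δ).
k^0.71 = 0.45 / (0.016 + 0.035) = 0.45 / 0.051 = 8.8235
k* = 8.8235^(1/0.71) ≈ 21.4728
y* = (k*)^α = 21.4728^0.29 ≈ 2.4336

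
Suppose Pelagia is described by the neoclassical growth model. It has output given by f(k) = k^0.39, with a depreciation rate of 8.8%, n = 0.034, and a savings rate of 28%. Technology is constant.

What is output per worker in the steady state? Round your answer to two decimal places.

y* = 1.70

Steady state requires s·f(k) = (n + δ)·k, i.e. s·k^α = (n + δ)·k.
Rearranging, k^(1−α) = s / (n + δ).
k^0.61 = 0.28 / (0.034 + 0.088) = 0.28 / 0.122 = 2.2951
k* = 2.2951^(1/0.61) ≈ 3.9037
y* = (k*)^α = 3.9037^0.39 ≈ 1.7009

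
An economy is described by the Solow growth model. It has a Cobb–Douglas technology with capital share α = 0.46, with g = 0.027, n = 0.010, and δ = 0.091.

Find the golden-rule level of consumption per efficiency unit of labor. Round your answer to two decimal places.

At the golden rule, f'(k) = n + g + δ, so α·k^(α−1) = n + g + δ and k_gold = (α/(n + g + δ))^(1/(1−α)).
k_gold = (0.46/0.128)^(1/0.54) = 3.5938^1.8519 ≈ 10.6864
c_gold = f(k_gold) − (n + g + δ)·k_gold = 2.9735 − 0.128×10.6864 ≈ 1.6056

c_gold ≈ 1.61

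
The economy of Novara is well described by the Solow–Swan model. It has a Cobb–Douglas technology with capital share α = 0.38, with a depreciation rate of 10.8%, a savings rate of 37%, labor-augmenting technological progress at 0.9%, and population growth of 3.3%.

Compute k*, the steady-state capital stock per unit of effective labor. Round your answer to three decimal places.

k* ≈ 4.290

In steady state, investment equals break-even investment: s·k^α = (n + g + δ)·k.
Rearranging, k^(1−α) = s / (n + g + δ).
k^0.62 = 0.37 / (0.033 + 0.009 + 0.108) = 0.37 / 0.150 = 2.4667
k* = 2.4667^(1/0.62) ≈ 4.2899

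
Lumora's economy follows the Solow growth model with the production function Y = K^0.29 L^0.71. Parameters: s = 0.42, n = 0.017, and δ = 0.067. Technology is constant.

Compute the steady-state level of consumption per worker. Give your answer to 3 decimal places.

At the steady state, Δk = 0, so s·k^α = (n + δ)·k.
Dividing both sides by k: k^(1−α) = s / (n + δ).
k^0.71 = 0.42 / (0.017 + 0.067) = 0.42 / 0.084 = 5.0000
k* = 5.0000^(1/0.71) ≈ 9.6486
y* = (k*)^α = 9.6486^0.29 ≈ 1.9297
c* = (1 − s)·y* = (1 − 0.42) × 1.9297 ≈ 1.1192

c* ≈ 1.119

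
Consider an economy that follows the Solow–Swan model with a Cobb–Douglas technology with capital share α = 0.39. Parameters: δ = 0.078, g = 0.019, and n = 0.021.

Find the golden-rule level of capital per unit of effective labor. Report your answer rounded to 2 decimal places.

k_gold ≈ 7.10

The golden rule sets f'(k) = n + g + δ, i.e. α·k^(α−1) = n + g + δ.
So k^(1−α) = α / (n + g + δ) = 0.39 / 0.118 = 3.3051.
k_gold = 3.3051^(1/0.61) ≈ 7.0978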